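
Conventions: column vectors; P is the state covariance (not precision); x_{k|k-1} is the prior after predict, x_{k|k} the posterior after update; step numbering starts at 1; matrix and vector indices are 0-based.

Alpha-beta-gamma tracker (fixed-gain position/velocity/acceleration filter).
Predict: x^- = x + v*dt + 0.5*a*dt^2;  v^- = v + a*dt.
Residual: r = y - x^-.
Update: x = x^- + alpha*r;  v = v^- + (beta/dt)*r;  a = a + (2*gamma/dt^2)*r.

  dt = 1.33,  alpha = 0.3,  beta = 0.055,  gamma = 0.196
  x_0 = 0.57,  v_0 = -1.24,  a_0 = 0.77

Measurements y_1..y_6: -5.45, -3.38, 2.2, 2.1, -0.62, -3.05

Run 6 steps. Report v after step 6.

step 1: x_pred=-0.3982  r=-5.0518  x^+=-1.9137  v^+=-0.4248  a^+=-0.3495
step 2: x_pred=-2.7879  r=-0.5921  x^+=-2.9655  v^+=-0.9142  a^+=-0.4807
step 3: x_pred=-4.6065  r=6.8065  x^+=-2.5646  v^+=-1.2721  a^+=1.0276
step 4: x_pred=-3.3475  r=5.4475  x^+=-1.7133  v^+=0.3199  a^+=2.2348
step 5: x_pred=0.6889  r=-1.3089  x^+=0.2962  v^+=3.2382  a^+=1.9448
step 6: x_pred=6.3230  r=-9.3730  x^+=3.5111  v^+=5.4371  a^+=-0.1323

v_post = 5.4371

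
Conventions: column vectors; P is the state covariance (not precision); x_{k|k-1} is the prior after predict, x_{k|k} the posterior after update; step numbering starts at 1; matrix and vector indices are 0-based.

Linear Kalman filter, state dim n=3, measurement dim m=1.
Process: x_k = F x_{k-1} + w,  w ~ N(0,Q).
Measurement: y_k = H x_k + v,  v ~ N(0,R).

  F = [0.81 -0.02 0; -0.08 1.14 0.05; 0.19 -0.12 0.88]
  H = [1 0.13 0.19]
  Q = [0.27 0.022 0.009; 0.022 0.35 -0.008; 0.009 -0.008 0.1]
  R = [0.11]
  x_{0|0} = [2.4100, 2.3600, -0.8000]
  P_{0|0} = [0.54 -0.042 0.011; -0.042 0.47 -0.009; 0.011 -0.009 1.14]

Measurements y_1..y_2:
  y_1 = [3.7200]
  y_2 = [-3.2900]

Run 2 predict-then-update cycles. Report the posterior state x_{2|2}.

x_post = [-1.9155, 1.8079, -0.7531]

step 1: x^-=[1.9049, 2.4576, -0.5293]  P^-=[0.6258 -0.0621 0.1055; -0.0621 0.9737 -0.0495; 0.1055 -0.0495 1.0166]  S=[0.8105]  K=[0.7869; 0.0679; 0.3605]  nu=[1.5962]  x^+=[3.1610, 2.5661, 0.0461]  P^+=[0.1239 -0.1054 -0.1245; -0.1054 0.9699 -0.0693; -0.1245 -0.0693 0.9112]
step 2: x^-=[2.5091, 2.6747, 0.3333]  P^-=[0.3551 -0.1106 -0.0464; -0.1106 1.6259 -0.1879; -0.0464 -0.1879 0.8019]  S=[0.4658]  K=[0.7125; 0.1396; 0.1749]  nu=[-6.2101]  x^+=[-1.9155, 1.8079, -0.7531]  P^+=[0.1186 -0.1570 -0.1045; -0.1570 1.6168 -0.1993; -0.1045 -0.1993 0.7877]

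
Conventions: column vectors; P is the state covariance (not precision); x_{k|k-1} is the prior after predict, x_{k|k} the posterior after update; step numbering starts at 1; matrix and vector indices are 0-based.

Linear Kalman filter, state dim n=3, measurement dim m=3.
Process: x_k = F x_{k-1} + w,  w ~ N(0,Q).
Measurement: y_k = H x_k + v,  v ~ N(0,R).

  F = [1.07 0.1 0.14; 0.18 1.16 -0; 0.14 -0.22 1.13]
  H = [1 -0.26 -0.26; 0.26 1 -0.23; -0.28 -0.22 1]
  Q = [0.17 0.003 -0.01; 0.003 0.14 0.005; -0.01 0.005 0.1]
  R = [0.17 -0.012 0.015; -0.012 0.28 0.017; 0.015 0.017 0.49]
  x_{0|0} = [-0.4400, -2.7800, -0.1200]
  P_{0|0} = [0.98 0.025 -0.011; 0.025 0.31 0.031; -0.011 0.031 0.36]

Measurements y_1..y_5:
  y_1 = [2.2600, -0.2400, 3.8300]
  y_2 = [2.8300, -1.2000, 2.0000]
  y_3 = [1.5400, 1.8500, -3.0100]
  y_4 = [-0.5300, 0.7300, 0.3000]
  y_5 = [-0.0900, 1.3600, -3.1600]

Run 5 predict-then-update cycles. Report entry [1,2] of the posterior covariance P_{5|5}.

step 1: x^-=[-0.7656, -3.3040, 0.4144]  P^-=[1.3051 0.2639 0.1704; 0.2639 0.5993 -0.0079; 0.1704 -0.0079 0.5735]  S=[1.3274 0.4028 -0.3196; 0.4028 1.1184 -0.3838; -0.3196 -0.3838 1.1354]  K=[0.8510 0.2303 0.0946; -0.1114 0.6376 -0.0040; 0.1281 0.0456 0.5161]  nu=[2.2743, 3.3584, 2.4744]  x^+=[2.1773, -1.4261, 2.1356]  P^+=[0.1846 0.0361 0.1226; 0.0361 0.1837 0.0577; 0.1226 0.0577 0.3026]
step 2: x^-=[2.4861, -1.2624, 3.0318]  P^-=[0.4352 0.1178 0.2089; 0.1178 0.4082 0.0678; 0.2089 0.0678 0.5068]  S=[0.5063 0.0594 -0.0222; 0.0594 0.7495 -0.1218; -0.0222 -0.1218 0.9183]  K=[0.6721 0.2087 0.1105; -0.0784 0.5732 0.0142; 0.1300 0.0759 0.4851]  nu=[0.8039, 0.1133, -0.6134]  x^+=[2.9823, -1.2692, 2.8473]  P^+=[0.1549 0.0396 0.1199; 0.0396 0.1659 0.0631; 0.1199 0.0631 0.2884]
step 3: x^-=[3.4628, -0.9355, 3.9142]  P^-=[0.4007 0.1151 0.1989; 0.1151 0.3848 0.0785; 0.1989 0.0785 0.4834]  S=[0.4768 0.0535 -0.0204; 0.0535 0.7174 -0.0998; -0.0204 -0.0998 0.8917]  K=[0.6505 0.2083 0.1070; -0.0733 0.5609 0.0181; 0.1216 0.0832 0.4724]  nu=[-1.1483, 2.7854, -6.1604]  x^+=[2.6370, 0.5997, 1.0963]  P^+=[0.1504 0.0401 0.1167; 0.0401 0.1626 0.0643; 0.1167 0.0643 0.2815]
step 4: x^-=[3.0351, 1.1703, 1.4760]  P^-=[0.3947 0.1147 0.1933; 0.1147 0.3804 0.0802; 0.1933 0.0802 0.4728]  S=[0.4731 0.0533 -0.0225; 0.0533 0.7117 -0.0959; -0.0225 -0.0959 0.8827]  K=[0.6465 0.2084 0.1043; -0.0728 0.5584 0.0185; 0.1172 0.0846 0.4665]  nu=[-2.8770, -0.8899, -0.0688]  x^+=[0.9823, 0.8816, 1.0314]  P^+=[0.1493 0.0400 0.1149; 0.0400 0.1619 0.0643; 0.1149 0.0643 0.2781]
step 5: x^-=[1.2836, 1.1995, 1.1091]  P^-=[0.3927 0.1142 0.1904; 0.1142 0.3794 0.0800; 0.1904 0.0800 0.4678]  S=[0.4724 0.0533 -0.0236; 0.0533 0.7106 -0.0954; -0.0236 -0.0954 0.8792]  K=[0.6454 0.2083 0.1029; -0.0730 0.5578 0.0182; 0.1153 0.0844 0.4637]  nu=[-0.7734, 0.0818, -3.6458]  x^+=[0.4265, 1.2353, -0.6636]  P^+=[0.1488 0.0399 0.1141; 0.0399 0.1617 0.0640; 0.1141 0.0640 0.2764]

P_post[1,2] = 0.0640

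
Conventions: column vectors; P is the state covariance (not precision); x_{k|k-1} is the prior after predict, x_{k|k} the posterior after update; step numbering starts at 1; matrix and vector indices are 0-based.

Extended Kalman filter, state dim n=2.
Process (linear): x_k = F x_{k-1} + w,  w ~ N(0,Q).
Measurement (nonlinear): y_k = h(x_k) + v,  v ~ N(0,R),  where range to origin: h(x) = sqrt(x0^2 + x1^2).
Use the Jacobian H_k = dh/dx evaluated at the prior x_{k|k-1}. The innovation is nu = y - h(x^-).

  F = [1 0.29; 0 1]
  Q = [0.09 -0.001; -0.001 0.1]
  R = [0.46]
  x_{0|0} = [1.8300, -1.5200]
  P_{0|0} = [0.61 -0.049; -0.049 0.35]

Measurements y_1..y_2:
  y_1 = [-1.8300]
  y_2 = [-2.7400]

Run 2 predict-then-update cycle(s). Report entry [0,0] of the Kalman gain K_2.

step 1: x^-=[1.3892, -1.5200]  P^-=[0.7010 0.0515; 0.0515 0.4500]  H_jac=[0.6746 -0.7382]  S=[0.9730]  K=[0.4470; -0.3057]  nu=[-3.8892]  x^+=[-0.3493, -0.3311]  P^+=[0.5066 0.1845; 0.1845 0.3591]
step 2: x^-=[-0.4453, -0.3311]  P^-=[0.7338 0.2876; 0.2876 0.4591]  H_jac=[-0.8025 -0.5967]  S=[1.3714]  K=[-0.5545; -0.3680]  nu=[-3.2949]  x^+=[1.3817, 0.8815]  P^+=[0.3121 0.0077; 0.0077 0.2733]

K[0,0] = -0.5545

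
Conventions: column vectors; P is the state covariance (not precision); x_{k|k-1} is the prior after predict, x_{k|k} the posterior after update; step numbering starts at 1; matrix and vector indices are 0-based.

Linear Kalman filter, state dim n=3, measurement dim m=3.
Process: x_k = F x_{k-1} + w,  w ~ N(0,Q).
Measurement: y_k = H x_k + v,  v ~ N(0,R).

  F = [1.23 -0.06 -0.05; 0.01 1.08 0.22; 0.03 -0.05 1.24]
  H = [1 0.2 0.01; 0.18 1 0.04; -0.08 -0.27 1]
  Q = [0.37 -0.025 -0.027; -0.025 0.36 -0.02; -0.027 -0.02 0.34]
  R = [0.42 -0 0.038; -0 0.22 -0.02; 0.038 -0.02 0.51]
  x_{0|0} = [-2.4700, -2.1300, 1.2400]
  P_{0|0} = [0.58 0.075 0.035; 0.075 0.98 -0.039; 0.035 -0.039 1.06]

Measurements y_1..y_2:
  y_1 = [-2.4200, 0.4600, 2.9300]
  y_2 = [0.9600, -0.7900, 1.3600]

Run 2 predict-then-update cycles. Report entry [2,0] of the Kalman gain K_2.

step 1: x^-=[-2.9723, -2.0523, 1.5700]  P^-=[1.2381 0.0186 -0.0170; 0.0186 1.5377 0.1677; -0.0170 0.1677 1.9800]  S=[1.7275 0.5528 -0.1135; 0.5528 1.8208 -0.2133; -0.1135 -0.2133 2.5230]  K=[0.7485 -0.0976 -0.0226; -0.0920 0.8746 -0.0289; 0.0004 0.2259 0.7865]  nu=[0.9471, 2.9845, 0.5681]  x^+=[-2.5676, 0.4543, 2.6915]  P^+=[0.3295 -0.0813 0.0233; -0.0813 0.2071 0.0137; 0.0233 0.0137 0.4022]
step 2: x^-=[-3.3200, 1.0571, 3.2377]  P^-=[0.8795 -0.1413 0.0005; -0.1413 0.6259 0.0947; 0.0005 0.0947 0.9595]  S=[1.2685 0.1392 0.0030; 0.1392 0.8326 -0.0514; 0.0030 -0.0514 1.4634]  K=[0.6816 -0.0951 -0.0264; -0.0932 0.7402 -0.0169; -0.0006 0.1998 0.6452]  nu=[4.0362, -1.3790, -1.8579]  x^+=[-0.3888, -0.3083, 1.7612]  P^+=[0.3001 -0.0751 0.0181; -0.0751 0.1761 0.0146; 0.0181 0.0146 0.3304]

K[2,0] = -0.0006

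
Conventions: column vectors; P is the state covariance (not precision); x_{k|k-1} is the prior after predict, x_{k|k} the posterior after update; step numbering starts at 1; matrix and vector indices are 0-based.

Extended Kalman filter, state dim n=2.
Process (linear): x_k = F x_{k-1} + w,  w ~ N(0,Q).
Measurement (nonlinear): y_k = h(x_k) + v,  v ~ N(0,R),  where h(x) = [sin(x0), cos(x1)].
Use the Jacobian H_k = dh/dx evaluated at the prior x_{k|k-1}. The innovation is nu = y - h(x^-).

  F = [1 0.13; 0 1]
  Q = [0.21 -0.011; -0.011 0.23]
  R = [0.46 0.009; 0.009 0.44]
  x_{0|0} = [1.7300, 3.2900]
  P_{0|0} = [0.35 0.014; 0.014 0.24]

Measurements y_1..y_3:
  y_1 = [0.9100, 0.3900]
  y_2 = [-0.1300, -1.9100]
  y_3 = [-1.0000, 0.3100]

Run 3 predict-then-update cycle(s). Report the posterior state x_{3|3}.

x_post = [3.7867, 3.0502]

step 1: x^-=[2.1577, 3.2900]  P^-=[0.5677 0.0342; 0.0342 0.4700]  H_jac=[-0.5538 0.0000; 0.0000 0.1479]  S=[0.6341 0.0062; 0.0062 0.4503]  K=[-0.4960 0.0181; -0.0314 0.1548]  nu=[0.0773, 1.3790]  x^+=[2.1442, 3.5010]  P^+=[0.4117 0.0236; 0.0236 0.4586]
step 2: x^-=[2.5994, 3.5010]  P^-=[0.6356 0.0722; 0.0722 0.6886]  H_jac=[-0.8566 0.0000; 0.0000 0.3517]  S=[0.9263 -0.0127; -0.0127 0.5252]  K=[-0.5872 0.0341; -0.0604 0.4597]  nu=[-0.6460, -0.9739]  x^+=[2.9456, 3.0923]  P^+=[0.3150 0.0276; 0.0276 0.5736]
step 3: x^-=[3.3476, 3.0923]  P^-=[0.5419 0.0912; 0.0912 0.8036]  H_jac=[-0.9789 0.0000; 0.0000 -0.0493]  S=[0.9792 0.0134; 0.0134 0.4420]  K=[-0.5418 0.0063; -0.0900 -0.0868]  nu=[-0.7955, 1.3088]  x^+=[3.7867, 3.0502]  P^+=[0.2545 0.0431; 0.0431 0.7921]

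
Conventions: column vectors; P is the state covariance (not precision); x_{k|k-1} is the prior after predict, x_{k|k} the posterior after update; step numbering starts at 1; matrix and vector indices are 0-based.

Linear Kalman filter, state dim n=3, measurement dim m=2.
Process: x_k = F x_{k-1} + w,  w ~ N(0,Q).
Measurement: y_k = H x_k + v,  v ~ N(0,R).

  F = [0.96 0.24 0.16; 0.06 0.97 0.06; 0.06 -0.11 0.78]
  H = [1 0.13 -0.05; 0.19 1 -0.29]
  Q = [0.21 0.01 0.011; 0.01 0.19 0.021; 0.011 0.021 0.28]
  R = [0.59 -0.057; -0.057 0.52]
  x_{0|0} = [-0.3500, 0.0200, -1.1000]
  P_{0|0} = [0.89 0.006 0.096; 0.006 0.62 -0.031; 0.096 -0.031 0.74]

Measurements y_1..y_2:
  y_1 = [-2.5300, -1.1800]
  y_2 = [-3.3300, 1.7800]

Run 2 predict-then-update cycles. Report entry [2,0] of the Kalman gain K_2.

step 1: x^-=[-0.5072, -0.0676, -0.8812]  P^-=[1.1148 0.2196 0.2052; 0.2196 0.7770 -0.0254; 0.2052 -0.0254 0.7551]  S=[1.7567 0.4325; 0.4325 1.4763]  K=[0.6283 0.0678; 0.0490 0.5452; 0.1377 -0.1795]  nu=[-2.0581, -1.2716]  x^+=[-1.8865, -0.8617, -0.9363]  P^+=[0.3777 -0.0387 0.1160; -0.0387 0.3108 0.0785; 0.1160 0.0785 0.6957]
step 2: x^-=[-2.1677, -1.0052, -0.7487]  P^-=[0.6176 0.0954 0.2162; 0.0954 0.4918 0.0845; 0.2162 0.0845 0.7063]  S=[1.2198 0.1601; 0.1601 1.0569]  K=[0.4989 0.0664; 0.0682 0.4490; 0.1705 -0.1008]  nu=[-1.0691, 2.9799]  x^+=[-2.5033, 0.2597, -1.2314]  P^+=[0.2987 -0.0142 0.1257; -0.0142 0.2633 0.1070; 0.1257 0.1070 0.6656]

K[2,0] = 0.1705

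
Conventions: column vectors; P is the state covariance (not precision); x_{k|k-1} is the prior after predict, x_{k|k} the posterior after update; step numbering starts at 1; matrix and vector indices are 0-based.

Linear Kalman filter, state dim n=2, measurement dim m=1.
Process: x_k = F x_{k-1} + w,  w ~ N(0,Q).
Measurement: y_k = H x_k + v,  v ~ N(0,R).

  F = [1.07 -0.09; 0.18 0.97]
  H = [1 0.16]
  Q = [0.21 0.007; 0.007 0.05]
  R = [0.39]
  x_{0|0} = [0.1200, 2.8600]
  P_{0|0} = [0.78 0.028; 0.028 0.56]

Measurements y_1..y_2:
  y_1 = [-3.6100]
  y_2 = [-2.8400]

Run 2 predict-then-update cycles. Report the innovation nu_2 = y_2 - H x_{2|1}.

step 1: x^-=[-0.1290, 2.7958]  P^-=[1.1022 0.1369; 0.1369 0.6120]  S=[1.5517]  K=[0.7244; 0.1514]  nu=[-3.9283]  x^+=[-2.9748, 2.2012]  P^+=[0.2878 -0.0332; -0.0332 0.5764]
step 2: x^-=[-3.3812, 1.5997]  P^-=[0.5506 -0.0218; -0.0218 0.5901]  S=[0.9487]  K=[0.5767; 0.0765]  nu=[0.2852]  x^+=[-3.2167, 1.6215]  P^+=[0.2351 -0.0637; -0.0637 0.5845]

innov = [0.2852]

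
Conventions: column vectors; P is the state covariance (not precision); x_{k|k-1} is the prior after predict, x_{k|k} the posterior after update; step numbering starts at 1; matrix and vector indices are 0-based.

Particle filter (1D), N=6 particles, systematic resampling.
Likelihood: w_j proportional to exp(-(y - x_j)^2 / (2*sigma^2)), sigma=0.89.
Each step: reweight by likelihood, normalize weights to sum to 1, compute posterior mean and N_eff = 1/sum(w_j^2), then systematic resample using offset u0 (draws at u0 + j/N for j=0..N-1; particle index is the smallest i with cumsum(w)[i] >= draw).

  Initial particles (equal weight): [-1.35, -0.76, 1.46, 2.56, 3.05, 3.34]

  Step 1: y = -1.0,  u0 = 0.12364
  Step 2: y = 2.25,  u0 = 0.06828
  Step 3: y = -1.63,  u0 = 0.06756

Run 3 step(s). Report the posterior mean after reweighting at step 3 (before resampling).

post_mean = -0.8986

step 1: w=[0.4840, 0.5043, 0.0115, 0.0002, 0.0000, 0.0000]  mean=-1.0195  Neff=2.0461  idx=[0, 0, 0, 1, 1, 1]
step 2: w=[0.0262, 0.0262, 0.0262, 0.3071, 0.3071, 0.3071]  mean=-0.8064  Neff=3.5080  idx=[2, 3, 4, 4, 5, 5]
step 3: w=[0.2348, 0.1530, 0.1530, 0.1530, 0.1530, 0.1530]  mean=-0.8986  Neff=5.8057  idx=[0, 0, 2, 3, 4, 5]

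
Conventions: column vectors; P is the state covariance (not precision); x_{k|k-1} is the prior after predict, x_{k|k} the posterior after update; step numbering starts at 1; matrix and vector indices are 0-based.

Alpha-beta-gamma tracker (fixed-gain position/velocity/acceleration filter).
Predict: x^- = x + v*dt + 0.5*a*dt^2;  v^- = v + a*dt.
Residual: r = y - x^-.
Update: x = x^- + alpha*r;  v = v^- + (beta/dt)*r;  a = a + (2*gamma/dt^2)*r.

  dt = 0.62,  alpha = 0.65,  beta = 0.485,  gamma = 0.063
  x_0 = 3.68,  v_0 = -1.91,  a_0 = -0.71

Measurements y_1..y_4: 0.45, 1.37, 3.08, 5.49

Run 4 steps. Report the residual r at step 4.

resid = 3.2784

step 1: x_pred=2.3593  r=-1.9093  x^+=1.1183  v^+=-3.8438  a^+=-1.3358
step 2: x_pred=-1.5216  r=2.8916  x^+=0.3579  v^+=-2.4100  a^+=-0.3880
step 3: x_pred=-1.2109  r=4.2909  x^+=1.5782  v^+=0.7060  a^+=1.0185
step 4: x_pred=2.2116  r=3.2784  x^+=4.3426  v^+=3.9019  a^+=2.0930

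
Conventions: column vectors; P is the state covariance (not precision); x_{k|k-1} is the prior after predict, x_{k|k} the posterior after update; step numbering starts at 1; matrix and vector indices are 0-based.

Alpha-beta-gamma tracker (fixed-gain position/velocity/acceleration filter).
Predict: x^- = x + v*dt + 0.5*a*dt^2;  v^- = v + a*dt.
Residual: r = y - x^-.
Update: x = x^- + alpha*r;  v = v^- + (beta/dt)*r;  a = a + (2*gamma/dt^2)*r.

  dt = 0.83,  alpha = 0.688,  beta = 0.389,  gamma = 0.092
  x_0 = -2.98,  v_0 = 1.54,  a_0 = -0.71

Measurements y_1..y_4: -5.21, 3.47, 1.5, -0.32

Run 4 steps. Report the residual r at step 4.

resid = -4.1687

step 1: x_pred=-1.9464  r=-3.2636  x^+=-4.1917  v^+=-0.5789  a^+=-1.5817
step 2: x_pred=-5.2170  r=8.6870  x^+=0.7596  v^+=2.1797  a^+=0.7385
step 3: x_pred=2.8232  r=-1.3232  x^+=1.9128  v^+=2.1725  a^+=0.3851
step 4: x_pred=3.8487  r=-4.1687  x^+=0.9806  v^+=0.5384  a^+=-0.7283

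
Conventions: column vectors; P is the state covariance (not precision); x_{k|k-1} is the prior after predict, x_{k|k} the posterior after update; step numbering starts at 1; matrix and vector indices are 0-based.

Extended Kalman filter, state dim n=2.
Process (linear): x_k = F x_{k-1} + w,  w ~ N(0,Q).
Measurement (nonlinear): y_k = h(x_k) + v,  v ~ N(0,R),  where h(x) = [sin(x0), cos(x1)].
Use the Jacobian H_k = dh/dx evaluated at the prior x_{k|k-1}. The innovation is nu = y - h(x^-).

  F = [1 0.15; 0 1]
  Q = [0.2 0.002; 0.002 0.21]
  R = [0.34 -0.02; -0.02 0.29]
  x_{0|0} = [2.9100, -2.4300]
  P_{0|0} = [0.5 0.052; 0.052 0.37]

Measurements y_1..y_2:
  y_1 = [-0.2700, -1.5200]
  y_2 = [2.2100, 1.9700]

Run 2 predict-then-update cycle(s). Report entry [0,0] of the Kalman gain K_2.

step 1: x^-=[2.5455, -2.4300]  P^-=[0.7239 0.1095; 0.1095 0.5800]  H_jac=[-0.8275 0.0000; 0.0000 0.6530]  S=[0.8358 -0.0792; -0.0792 0.5373]  K=[-0.7142 0.0278; -0.0422 0.6987]  nu=[-0.8314, -0.7627]  x^+=[3.1180, -2.9277]  P^+=[0.2941 0.0342; 0.0342 0.3115]
step 2: x^-=[2.6789, -2.9277]  P^-=[0.5114 0.0830; 0.0830 0.5215]  H_jac=[-0.8948 0.0000; 0.0000 0.2122]  S=[0.7495 -0.0358; -0.0358 0.3135]  K=[-0.6112 -0.0135; -0.0827 0.3437]  nu=[1.7636, 2.9472]  x^+=[1.5610, -2.0607]  P^+=[0.2319 0.0391; 0.0391 0.4774]

K[0,0] = -0.6112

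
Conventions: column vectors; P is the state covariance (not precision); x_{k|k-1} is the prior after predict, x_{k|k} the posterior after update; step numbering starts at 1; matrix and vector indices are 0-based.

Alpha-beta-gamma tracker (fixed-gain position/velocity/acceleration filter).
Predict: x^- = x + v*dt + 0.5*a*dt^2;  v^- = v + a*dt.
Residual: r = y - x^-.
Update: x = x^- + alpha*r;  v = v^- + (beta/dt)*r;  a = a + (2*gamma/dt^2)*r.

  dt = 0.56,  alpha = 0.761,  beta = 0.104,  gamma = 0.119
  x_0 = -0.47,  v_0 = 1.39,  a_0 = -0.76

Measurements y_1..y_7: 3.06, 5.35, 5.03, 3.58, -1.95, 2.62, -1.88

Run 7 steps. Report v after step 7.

step 1: x_pred=0.1892  r=2.8708  x^+=2.3739  v^+=1.4975  a^+=1.4187
step 2: x_pred=3.4350  r=1.9150  x^+=4.8923  v^+=2.6477  a^+=2.8721
step 3: x_pred=6.8253  r=-1.7953  x^+=5.4591  v^+=3.9226  a^+=1.5095
step 4: x_pred=7.8924  r=-4.3124  x^+=4.6107  v^+=3.9671  a^+=-1.7633
step 5: x_pred=6.5558  r=-8.5058  x^+=0.0829  v^+=1.4000  a^+=-8.2186
step 6: x_pred=-0.4218  r=3.0418  x^+=1.8930  v^+=-2.6375  a^+=-5.9100
step 7: x_pred=-0.5107  r=-1.3693  x^+=-1.5527  v^+=-6.2014  a^+=-6.9493

v_post = -6.2014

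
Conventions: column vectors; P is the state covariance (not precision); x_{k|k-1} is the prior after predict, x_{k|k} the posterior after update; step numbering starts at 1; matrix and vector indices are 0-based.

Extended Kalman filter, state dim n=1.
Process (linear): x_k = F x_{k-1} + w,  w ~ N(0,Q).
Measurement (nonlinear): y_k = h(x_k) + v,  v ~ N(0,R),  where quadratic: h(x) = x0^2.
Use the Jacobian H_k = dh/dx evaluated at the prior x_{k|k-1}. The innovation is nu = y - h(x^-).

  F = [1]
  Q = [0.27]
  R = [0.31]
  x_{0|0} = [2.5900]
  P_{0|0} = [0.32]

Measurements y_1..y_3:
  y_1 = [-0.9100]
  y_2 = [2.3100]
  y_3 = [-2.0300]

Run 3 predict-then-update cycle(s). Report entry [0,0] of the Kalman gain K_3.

step 1: x^-=[2.5900]  P^-=[0.5900]  H_jac=[5.1800]  S=[16.1411]  K=[0.1893]  nu=[-7.6181]  x^+=[1.1476]  P^+=[0.0113]
step 2: x^-=[1.1476]  P^-=[0.2813]  H_jac=[2.2951]  S=[1.7920]  K=[0.3603]  nu=[0.9931]  x^+=[1.5054]  P^+=[0.0487]
step 3: x^-=[1.5054]  P^-=[0.3187]  H_jac=[3.0108]  S=[3.1987]  K=[0.2999]  nu=[-4.2962]  x^+=[0.2168]  P^+=[0.0309]

K[0,0] = 0.2999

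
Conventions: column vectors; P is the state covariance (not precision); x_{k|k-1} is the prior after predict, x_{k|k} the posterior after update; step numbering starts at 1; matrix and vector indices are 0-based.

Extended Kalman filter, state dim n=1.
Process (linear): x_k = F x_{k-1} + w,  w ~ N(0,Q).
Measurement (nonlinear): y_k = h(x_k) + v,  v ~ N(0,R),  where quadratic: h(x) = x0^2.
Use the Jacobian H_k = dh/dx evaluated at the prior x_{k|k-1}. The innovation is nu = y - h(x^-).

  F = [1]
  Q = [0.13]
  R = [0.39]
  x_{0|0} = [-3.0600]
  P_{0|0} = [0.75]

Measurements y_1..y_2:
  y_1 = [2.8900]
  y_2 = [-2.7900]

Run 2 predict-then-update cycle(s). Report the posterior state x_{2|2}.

x_post = [-0.5634]

step 1: x^-=[-3.0600]  P^-=[0.8800]  H_jac=[-6.1200]  S=[33.3499]  K=[-0.1615]  nu=[-6.4736]  x^+=[-2.0146]  P^+=[0.0103]
step 2: x^-=[-2.0146]  P^-=[0.1403]  H_jac=[-4.0292]  S=[2.6675]  K=[-0.2119]  nu=[-6.8486]  x^+=[-0.5634]  P^+=[0.0205]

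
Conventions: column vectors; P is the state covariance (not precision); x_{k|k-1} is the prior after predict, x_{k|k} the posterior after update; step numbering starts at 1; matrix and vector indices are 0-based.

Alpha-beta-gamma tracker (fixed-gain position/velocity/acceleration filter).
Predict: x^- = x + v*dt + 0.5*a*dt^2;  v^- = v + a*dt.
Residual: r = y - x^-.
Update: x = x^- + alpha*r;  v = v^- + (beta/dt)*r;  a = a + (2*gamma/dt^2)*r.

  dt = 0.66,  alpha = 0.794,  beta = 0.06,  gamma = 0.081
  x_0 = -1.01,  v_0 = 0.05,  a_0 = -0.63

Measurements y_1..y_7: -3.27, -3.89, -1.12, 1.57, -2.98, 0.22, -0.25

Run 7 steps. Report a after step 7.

a_post = 1.8327

step 1: x_pred=-1.1142  r=-2.1558  x^+=-2.8259  v^+=-0.5618  a^+=-1.4317
step 2: x_pred=-3.5085  r=-0.3815  x^+=-3.8114  v^+=-1.5414  a^+=-1.5736
step 3: x_pred=-5.1715  r=4.0515  x^+=-1.9546  v^+=-2.2117  a^+=-0.0669
step 4: x_pred=-3.4289  r=4.9989  x^+=0.5402  v^+=-1.8014  a^+=1.7922
step 5: x_pred=-0.2583  r=-2.7217  x^+=-2.4193  v^+=-0.8659  a^+=0.7800
step 6: x_pred=-2.8210  r=3.0410  x^+=-0.4064  v^+=-0.0747  a^+=1.9110
step 7: x_pred=-0.0395  r=-0.2105  x^+=-0.2066  v^+=1.1674  a^+=1.8327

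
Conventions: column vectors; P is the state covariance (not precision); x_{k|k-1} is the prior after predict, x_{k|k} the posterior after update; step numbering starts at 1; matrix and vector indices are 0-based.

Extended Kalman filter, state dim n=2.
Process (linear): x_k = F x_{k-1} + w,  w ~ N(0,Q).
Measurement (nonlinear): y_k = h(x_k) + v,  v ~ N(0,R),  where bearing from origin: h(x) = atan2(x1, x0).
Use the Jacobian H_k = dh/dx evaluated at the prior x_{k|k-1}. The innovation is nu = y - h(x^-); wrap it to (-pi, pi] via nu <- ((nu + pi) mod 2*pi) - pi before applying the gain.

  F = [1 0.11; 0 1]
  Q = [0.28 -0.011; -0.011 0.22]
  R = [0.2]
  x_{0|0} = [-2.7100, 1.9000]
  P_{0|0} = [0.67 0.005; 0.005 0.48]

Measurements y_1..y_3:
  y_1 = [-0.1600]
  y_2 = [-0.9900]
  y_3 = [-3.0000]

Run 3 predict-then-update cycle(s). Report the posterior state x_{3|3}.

x_post = [1.2619, 4.9455]

step 1: x^-=[-2.5010, 1.9000]  P^-=[0.9569 0.0468; 0.0468 0.7000]  H_jac=[-0.1926 -0.2535]  S=[0.2851]  K=[-0.6882; -0.6542]  nu=[-2.6519]  x^+=[-0.6761, 3.6348]  P^+=[0.8219 -0.0815; -0.0815 0.5780]
step 2: x^-=[-0.2762, 3.6348]  P^-=[1.0910 -0.0289; -0.0289 0.7980]  H_jac=[-0.2735 -0.0208]  S=[0.2816]  K=[-1.0574; -0.0308]  nu=[-2.6366]  x^+=[2.5118, 3.7160]  P^+=[0.7761 -0.0381; -0.0381 0.7977]
step 3: x^-=[2.9206, 3.7160]  P^-=[1.0573 0.0386; 0.0386 1.0177]  H_jac=[-0.1663 0.1307]  S=[0.2450]  K=[-0.6973; 0.5169]  nu=[2.3785]  x^+=[1.2619, 4.9455]  P^+=[0.9382 0.1269; 0.1269 0.9523]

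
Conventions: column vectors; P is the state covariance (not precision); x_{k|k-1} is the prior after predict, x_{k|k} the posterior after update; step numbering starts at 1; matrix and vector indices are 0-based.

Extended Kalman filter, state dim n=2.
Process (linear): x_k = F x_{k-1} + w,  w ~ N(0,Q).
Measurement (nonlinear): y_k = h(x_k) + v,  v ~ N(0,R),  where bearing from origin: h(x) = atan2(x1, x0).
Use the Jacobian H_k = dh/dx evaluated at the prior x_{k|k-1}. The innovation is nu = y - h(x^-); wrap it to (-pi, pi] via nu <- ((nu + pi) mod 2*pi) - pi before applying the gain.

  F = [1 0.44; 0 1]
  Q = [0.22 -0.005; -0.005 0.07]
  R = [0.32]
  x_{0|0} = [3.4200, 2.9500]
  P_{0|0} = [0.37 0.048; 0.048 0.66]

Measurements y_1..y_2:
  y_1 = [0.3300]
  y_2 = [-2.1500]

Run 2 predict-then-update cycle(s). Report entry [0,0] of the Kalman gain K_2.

step 1: x^-=[4.7180, 2.9500]  P^-=[0.7600 0.3334; 0.3334 0.7300]  H_jac=[-0.0953 0.1524]  S=[0.3342]  K=[-0.0647; 0.2378]  nu=[-0.2288]  x^+=[4.7328, 2.8956]  P^+=[0.7586 0.3385; 0.3385 0.7111]
step 2: x^-=[6.0069, 2.8956]  P^-=[1.4142 0.6464; 0.6464 0.7811]  H_jac=[-0.0651 0.1351]  S=[0.3289]  K=[-0.0145; 0.1928]  nu=[-2.5992]  x^+=[6.0445, 2.3944]  P^+=[1.4141 0.6473; 0.6473 0.7689]

K[0,0] = -0.0145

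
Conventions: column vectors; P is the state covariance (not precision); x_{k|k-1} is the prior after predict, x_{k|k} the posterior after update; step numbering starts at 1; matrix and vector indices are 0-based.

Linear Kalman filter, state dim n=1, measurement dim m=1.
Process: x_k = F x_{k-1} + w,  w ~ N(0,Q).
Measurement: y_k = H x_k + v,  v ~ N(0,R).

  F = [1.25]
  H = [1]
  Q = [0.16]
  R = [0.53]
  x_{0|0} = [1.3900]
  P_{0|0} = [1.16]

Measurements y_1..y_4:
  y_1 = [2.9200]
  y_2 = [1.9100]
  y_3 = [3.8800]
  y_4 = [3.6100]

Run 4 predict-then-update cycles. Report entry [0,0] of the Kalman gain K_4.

K[0,0] = 0.5390

step 1: x^-=[1.7375]  P^-=[1.9725]  S=[2.5025]  K=[0.7882]  nu=[1.1825]  x^+=[2.6696]  P^+=[0.4178]
step 2: x^-=[3.3370]  P^-=[0.8127]  S=[1.3427]  K=[0.6053]  nu=[-1.4270]  x^+=[2.4732]  P^+=[0.3208]
step 3: x^-=[3.0916]  P^-=[0.6613]  S=[1.1913]  K=[0.5551]  nu=[0.7884]  x^+=[3.5292]  P^+=[0.2942]
step 4: x^-=[4.4115]  P^-=[0.6197]  S=[1.1497]  K=[0.5390]  nu=[-0.8015]  x^+=[3.9795]  P^+=[0.2857]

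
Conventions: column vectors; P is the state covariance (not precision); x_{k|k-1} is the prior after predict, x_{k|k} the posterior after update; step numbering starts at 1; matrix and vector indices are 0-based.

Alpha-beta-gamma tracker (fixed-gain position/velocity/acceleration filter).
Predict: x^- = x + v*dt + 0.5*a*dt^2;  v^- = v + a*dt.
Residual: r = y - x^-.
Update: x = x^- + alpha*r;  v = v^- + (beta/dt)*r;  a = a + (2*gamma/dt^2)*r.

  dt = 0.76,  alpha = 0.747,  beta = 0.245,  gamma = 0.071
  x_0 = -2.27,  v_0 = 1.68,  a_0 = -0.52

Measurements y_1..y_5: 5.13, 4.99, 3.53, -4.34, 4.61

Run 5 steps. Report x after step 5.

step 1: x_pred=-1.1434  r=6.2734  x^+=3.5428  v^+=3.3071  a^+=1.0223
step 2: x_pred=6.3515  r=-1.3615  x^+=5.3345  v^+=3.6452  a^+=0.6876
step 3: x_pred=8.3034  r=-4.7734  x^+=4.7377  v^+=2.6289  a^+=-0.4859
step 4: x_pred=6.5953  r=-10.9353  x^+=-1.5734  v^+=-1.2656  a^+=-3.1743
step 5: x_pred=-3.4520  r=8.0620  x^+=2.5703  v^+=-1.0792  a^+=-1.1923

x_post = 2.5703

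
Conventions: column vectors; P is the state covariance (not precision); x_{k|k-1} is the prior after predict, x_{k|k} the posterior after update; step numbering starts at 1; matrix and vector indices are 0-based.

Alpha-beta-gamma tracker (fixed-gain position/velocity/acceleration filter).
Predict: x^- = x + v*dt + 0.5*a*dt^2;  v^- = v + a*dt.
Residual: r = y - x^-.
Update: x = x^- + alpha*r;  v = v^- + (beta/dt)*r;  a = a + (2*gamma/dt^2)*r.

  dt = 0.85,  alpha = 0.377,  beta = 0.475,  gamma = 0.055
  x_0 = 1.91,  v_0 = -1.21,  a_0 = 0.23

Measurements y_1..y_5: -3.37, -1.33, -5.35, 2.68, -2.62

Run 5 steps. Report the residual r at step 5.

step 1: x_pred=0.9646  r=-4.3346  x^+=-0.6696  v^+=-3.4368  a^+=-0.4299
step 2: x_pred=-3.7461  r=2.4161  x^+=-2.8352  v^+=-2.4520  a^+=-0.0621
step 3: x_pred=-4.9419  r=-0.4081  x^+=-5.0958  v^+=-2.7329  a^+=-0.1242
step 4: x_pred=-7.4636  r=10.1436  x^+=-3.6394  v^+=2.8300  a^+=1.4201
step 5: x_pred=-0.7209  r=-1.8991  x^+=-1.4369  v^+=2.9759  a^+=1.1310

resid = -1.8991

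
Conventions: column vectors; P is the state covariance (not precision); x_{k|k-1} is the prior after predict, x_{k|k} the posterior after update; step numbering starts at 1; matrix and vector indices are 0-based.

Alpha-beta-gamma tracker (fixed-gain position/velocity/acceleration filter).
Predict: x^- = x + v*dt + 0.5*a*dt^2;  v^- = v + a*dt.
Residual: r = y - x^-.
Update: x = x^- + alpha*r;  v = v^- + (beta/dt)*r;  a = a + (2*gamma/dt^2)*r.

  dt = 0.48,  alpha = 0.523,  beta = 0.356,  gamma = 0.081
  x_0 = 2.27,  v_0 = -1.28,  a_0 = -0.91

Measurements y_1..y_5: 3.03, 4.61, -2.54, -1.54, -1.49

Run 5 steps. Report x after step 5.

step 1: x_pred=1.5508  r=1.4792  x^+=2.3244  v^+=-0.6197  a^+=0.1301
step 2: x_pred=2.0419  r=2.5681  x^+=3.3850  v^+=1.3474  a^+=1.9358
step 3: x_pred=4.2548  r=-6.7948  x^+=0.7011  v^+=-2.7629  a^+=-2.8418
step 4: x_pred=-0.9525  r=-0.5875  x^+=-1.2597  v^+=-4.5627  a^+=-3.2549
step 5: x_pred=-3.8248  r=2.3348  x^+=-2.6037  v^+=-4.3934  a^+=-1.6133

x_post = -2.6037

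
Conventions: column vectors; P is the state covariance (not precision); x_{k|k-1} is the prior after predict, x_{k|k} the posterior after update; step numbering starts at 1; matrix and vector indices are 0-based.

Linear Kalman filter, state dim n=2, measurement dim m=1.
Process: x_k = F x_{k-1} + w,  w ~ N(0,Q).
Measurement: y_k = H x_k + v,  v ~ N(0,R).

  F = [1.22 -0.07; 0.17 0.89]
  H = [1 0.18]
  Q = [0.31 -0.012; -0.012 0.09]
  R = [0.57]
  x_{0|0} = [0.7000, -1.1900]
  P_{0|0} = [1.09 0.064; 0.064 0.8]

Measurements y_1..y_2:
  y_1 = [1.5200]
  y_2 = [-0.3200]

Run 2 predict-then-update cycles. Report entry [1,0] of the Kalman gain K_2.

K[1,0] = 0.0647

step 1: x^-=[0.9373, -0.9401]  P^-=[1.9253 0.2330; 0.2330 0.7745]  S=[2.6043]  K=[0.7554; 0.1430]  nu=[0.7519]  x^+=[1.5053, -0.8326]  P^+=[0.4393 -0.0483; -0.0483 0.7213]
step 2: x^-=[1.8947, -0.4851]  P^-=[0.9756 -0.0177; -0.0177 0.6594]  S=[1.5606]  K=[0.6231; 0.0647]  nu=[-2.1274]  x^+=[0.5691, -0.6227]  P^+=[0.3697 -0.0806; -0.0806 0.6529]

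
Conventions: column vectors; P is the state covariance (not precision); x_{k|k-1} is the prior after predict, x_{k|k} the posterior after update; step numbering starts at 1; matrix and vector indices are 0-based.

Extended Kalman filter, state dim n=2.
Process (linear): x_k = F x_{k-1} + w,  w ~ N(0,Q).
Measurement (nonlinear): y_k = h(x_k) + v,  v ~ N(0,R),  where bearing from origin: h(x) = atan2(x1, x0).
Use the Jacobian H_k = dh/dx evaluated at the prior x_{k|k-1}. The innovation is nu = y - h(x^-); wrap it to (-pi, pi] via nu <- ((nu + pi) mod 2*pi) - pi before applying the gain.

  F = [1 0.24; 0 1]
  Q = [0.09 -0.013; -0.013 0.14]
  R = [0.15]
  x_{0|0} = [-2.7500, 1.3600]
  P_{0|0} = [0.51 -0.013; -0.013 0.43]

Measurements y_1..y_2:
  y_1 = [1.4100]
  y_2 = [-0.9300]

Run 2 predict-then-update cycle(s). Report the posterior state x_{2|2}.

x_post = [1.5719, 3.6932]

step 1: x^-=[-2.4236, 1.3600]  P^-=[0.6185 0.0772; 0.0772 0.5700]  H_jac=[-0.1761 -0.3138]  S=[0.2338]  K=[-0.5694; -0.8230]  nu=[-1.2202]  x^+=[-1.7288, 2.3643]  P^+=[0.5427 -0.0324; -0.0324 0.4116]
step 2: x^-=[-1.1614, 2.3643]  P^-=[0.6409 0.0534; 0.0534 0.5516]  H_jac=[-0.3407 -0.1674]  S=[0.2460]  K=[-0.9242; -0.4494]  nu=[-2.9574]  x^+=[1.5719, 3.6932]  P^+=[0.4308 -0.0487; -0.0487 0.5019]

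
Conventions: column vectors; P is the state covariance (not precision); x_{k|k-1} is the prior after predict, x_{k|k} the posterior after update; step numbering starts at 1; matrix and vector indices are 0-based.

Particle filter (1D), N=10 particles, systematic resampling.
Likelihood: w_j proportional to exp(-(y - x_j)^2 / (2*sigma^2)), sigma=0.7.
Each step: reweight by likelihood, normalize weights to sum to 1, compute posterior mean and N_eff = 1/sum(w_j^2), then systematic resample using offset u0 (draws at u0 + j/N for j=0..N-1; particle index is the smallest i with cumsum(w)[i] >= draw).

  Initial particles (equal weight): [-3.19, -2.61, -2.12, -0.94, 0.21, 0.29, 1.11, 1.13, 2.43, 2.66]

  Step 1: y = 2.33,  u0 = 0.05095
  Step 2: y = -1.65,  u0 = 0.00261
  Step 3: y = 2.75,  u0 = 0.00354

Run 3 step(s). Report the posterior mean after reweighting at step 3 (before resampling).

step 1: w=[0.0000, 0.0000, 0.0000, 0.0000, 0.0043, 0.0061, 0.0929, 0.0976, 0.4197, 0.3794]  mean=2.2453  Neff=2.9555  idx=[6, 7, 8, 8, 8, 8, 9, 9, 9, 9]
step 2: w=[0.5281, 0.4717, 0.0001, 0.0001, 0.0001, 0.0001, 0.0000, 0.0000, 0.0000, 0.0000]  mean=1.1198  Neff=1.9946  idx=[0, 0, 0, 0, 0, 0, 1, 1, 1, 1]
step 3: w=[0.0973, 0.0973, 0.0973, 0.0973, 0.0973, 0.0973, 0.1040, 0.1040, 0.1040, 0.1040]  mean=1.1183  Neff=9.9893  idx=[0, 1, 2, 3, 4, 5, 6, 7, 8, 9]

post_mean = 1.1183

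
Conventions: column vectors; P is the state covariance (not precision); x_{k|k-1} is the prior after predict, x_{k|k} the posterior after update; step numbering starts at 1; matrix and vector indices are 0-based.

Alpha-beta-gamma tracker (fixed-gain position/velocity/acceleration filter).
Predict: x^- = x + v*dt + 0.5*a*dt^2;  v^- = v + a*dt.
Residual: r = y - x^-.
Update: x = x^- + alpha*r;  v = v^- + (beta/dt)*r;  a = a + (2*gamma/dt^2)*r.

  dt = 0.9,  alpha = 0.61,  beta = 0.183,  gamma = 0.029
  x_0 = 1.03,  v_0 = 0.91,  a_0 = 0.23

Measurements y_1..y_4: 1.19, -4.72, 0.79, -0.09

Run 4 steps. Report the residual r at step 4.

resid = 0.3860

step 1: x_pred=1.9422  r=-0.7522  x^+=1.4833  v^+=0.9641  a^+=0.1761
step 2: x_pred=2.4223  r=-7.1423  x^+=-1.9345  v^+=-0.3297  a^+=-0.3353
step 3: x_pred=-2.3670  r=3.1570  x^+=-0.4412  v^+=0.0105  a^+=-0.1092
step 4: x_pred=-0.4760  r=0.3860  x^+=-0.2406  v^+=-0.0093  a^+=-0.0816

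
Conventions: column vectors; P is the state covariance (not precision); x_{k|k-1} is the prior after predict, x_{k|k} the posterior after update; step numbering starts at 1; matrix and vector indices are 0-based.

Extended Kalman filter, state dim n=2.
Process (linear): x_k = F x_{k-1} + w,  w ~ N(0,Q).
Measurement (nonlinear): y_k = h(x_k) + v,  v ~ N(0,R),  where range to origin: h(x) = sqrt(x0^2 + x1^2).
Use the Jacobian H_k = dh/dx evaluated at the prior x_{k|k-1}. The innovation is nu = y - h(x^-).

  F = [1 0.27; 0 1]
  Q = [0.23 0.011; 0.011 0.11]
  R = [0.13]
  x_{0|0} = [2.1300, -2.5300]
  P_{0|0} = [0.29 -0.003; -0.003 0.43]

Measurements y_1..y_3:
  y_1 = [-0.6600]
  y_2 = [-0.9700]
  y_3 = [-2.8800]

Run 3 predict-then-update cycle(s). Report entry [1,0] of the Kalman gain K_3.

step 1: x^-=[1.4469, -2.5300]  P^-=[0.5497 0.1241; 0.1241 0.5400]  H_jac=[0.4964 -0.8681]  S=[0.5654]  K=[0.2921; -0.7201]  nu=[-3.5745]  x^+=[0.4027, 0.0439]  P^+=[0.5015 0.2430; 0.2430 0.2468]
step 2: x^-=[0.4145, 0.0439]  P^-=[0.8807 0.3207; 0.3207 0.3568]  H_jac=[0.9944 0.1052]  S=[1.0720]  K=[0.8485; 0.3325]  nu=[-1.3868]  x^+=[-0.7621, -0.4173]  P^+=[0.1090 0.0182; 0.0182 0.2383]
step 3: x^-=[-0.8748, -0.4173]  P^-=[0.3662 0.0936; 0.0936 0.3483]  H_jac=[-0.9026 -0.4305]  S=[0.5656]  K=[-0.6556; -0.4144]  nu=[-3.8492]  x^+=[1.6488, 1.1780]  P^+=[0.1231 -0.0601; -0.0601 0.2511]

K[1,0] = -0.4144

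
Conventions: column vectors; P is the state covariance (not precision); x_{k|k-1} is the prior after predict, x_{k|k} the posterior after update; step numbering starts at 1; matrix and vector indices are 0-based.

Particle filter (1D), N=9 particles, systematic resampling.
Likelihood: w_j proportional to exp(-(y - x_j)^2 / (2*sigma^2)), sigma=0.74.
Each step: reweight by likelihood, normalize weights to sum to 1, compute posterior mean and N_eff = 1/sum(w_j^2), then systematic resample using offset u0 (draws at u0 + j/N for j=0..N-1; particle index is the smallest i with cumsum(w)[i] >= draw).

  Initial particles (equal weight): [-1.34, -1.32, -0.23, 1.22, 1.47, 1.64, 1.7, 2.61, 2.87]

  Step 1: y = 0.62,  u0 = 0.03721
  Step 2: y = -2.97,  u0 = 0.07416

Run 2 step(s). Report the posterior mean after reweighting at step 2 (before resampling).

post_mean = -0.2298

step 1: w=[0.0116, 0.0125, 0.2001, 0.2786, 0.2001, 0.1497, 0.1334, 0.0104, 0.0038]  mean=1.0662  Neff=5.0441  idx=[2, 2, 3, 3, 3, 4, 5, 5, 6]
step 2: w=[0.4999, 0.4999, 0.0001, 0.0001, 0.0001, 0.0000, 0.0000, 0.0000, 0.0000]  mean=-0.2298  Neff=2.0007  idx=[0, 0, 0, 0, 1, 1, 1, 1, 1]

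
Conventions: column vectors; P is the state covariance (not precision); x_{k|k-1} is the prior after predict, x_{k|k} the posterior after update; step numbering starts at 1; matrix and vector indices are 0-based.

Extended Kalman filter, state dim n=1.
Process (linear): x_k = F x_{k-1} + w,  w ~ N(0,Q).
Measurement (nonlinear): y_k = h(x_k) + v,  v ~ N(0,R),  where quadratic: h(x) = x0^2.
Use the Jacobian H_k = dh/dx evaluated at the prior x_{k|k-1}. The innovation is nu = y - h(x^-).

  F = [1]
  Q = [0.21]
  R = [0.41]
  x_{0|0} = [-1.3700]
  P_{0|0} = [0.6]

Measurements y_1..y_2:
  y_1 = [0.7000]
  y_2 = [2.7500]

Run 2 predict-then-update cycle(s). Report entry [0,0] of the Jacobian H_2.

H_jac[0,0] = -1.9352

step 1: x^-=[-1.3700]  P^-=[0.8100]  H_jac=[-2.7400]  S=[6.4912]  K=[-0.3419]  nu=[-1.1769]  x^+=[-0.9676]  P^+=[0.0512]
step 2: x^-=[-0.9676]  P^-=[0.2612]  H_jac=[-1.9352]  S=[1.3881]  K=[-0.3641]  nu=[1.8137]  x^+=[-1.6280]  P^+=[0.0771]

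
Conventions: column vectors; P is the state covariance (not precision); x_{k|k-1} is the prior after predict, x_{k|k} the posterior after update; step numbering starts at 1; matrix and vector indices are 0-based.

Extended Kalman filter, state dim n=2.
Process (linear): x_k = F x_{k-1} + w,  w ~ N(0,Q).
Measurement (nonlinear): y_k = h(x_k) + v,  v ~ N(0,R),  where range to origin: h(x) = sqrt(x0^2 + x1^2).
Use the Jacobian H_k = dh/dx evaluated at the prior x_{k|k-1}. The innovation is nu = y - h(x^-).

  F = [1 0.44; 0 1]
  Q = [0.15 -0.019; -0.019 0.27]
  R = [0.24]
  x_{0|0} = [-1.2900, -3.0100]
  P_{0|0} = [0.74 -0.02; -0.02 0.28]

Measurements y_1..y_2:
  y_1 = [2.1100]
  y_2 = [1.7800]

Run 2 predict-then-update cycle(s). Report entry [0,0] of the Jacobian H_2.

H_jac[0,0] = -0.7362

step 1: x^-=[-2.6144, -3.0100]  P^-=[0.9266 0.0842; 0.0842 0.5500]  H_jac=[-0.6558 -0.7550]  S=[1.0353]  K=[-0.6483; -0.4544]  nu=[-1.8769]  x^+=[-1.3976, -2.1571]  P^+=[0.4915 -0.2208; -0.2208 0.3362]
step 2: x^-=[-2.3468, -2.1571]  P^-=[0.5123 -0.0919; -0.0919 0.6062]  H_jac=[-0.7362 -0.6767]  S=[0.7038]  K=[-0.4476; -0.4868]  nu=[-1.4076]  x^+=[-1.7168, -1.4719]  P^+=[0.3713 -0.2452; -0.2452 0.4394]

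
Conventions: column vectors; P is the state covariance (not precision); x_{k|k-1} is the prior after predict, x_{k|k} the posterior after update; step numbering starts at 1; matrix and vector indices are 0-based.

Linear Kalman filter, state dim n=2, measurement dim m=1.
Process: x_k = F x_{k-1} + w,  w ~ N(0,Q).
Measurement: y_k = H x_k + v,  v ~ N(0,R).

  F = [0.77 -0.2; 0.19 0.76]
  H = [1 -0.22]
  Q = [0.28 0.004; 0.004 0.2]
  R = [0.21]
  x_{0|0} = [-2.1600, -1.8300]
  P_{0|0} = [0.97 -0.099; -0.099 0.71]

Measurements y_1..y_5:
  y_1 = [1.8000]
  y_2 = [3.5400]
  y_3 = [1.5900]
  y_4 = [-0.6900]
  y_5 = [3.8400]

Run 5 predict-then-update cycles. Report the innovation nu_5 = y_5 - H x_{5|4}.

innov = [3.8200]

step 1: x^-=[-1.2972, -1.8012]  P^-=[0.9140 -0.0162; -0.0162 0.6165]  S=[1.1610]  K=[0.7903; -0.1308]  nu=[2.7009]  x^+=[0.8375, -2.1544]  P^+=[0.1888 0.1038; 0.1038 0.5967]
step 2: x^-=[1.0757, -1.4782]  P^-=[0.3838 -0.0023; -0.0023 0.5814]  S=[0.6230]  K=[0.6169; -0.2090]  nu=[2.1391]  x^+=[2.3954, -1.9252]  P^+=[0.1467 0.0780; 0.0780 0.5542]
step 3: x^-=[2.2295, -1.0080]  P^-=[0.3651 -0.0161; -0.0161 0.5480]  S=[0.6087]  K=[0.6056; -0.2244]  nu=[-0.8613]  x^+=[1.7079, -0.8147]  P^+=[0.1419 0.0667; 0.0667 0.5173]
step 4: x^-=[1.4780, -0.2947]  P^-=[0.3643 -0.0174; -0.0174 0.5232]  S=[0.6072]  K=[0.6062; -0.2182]  nu=[-2.2329]  x^+=[0.1245, 0.1925]  P^+=[0.1411 0.0629; 0.0629 0.4943]
step 5: x^-=[0.0574, 0.1699]  P^-=[0.3641 -0.0161; -0.0161 0.5087]  S=[0.6058]  K=[0.6068; -0.2113]  nu=[3.8200]  x^+=[2.3756, -0.6371]  P^+=[0.1410 0.0616; 0.0616 0.4817]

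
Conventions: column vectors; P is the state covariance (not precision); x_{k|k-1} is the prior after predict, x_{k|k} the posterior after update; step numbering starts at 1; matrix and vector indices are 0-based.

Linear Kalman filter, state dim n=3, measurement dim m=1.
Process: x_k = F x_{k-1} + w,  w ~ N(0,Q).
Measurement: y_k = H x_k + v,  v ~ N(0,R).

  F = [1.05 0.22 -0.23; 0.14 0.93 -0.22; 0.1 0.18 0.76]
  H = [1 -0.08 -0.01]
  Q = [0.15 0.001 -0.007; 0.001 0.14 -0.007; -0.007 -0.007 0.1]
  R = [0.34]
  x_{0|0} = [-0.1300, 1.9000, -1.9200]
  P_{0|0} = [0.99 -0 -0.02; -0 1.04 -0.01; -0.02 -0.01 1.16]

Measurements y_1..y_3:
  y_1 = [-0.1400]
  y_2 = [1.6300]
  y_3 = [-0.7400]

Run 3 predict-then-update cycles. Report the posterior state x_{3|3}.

x_post = [0.4597, 1.4470, 0.2638]

step 1: x^-=[0.7231, 2.1712, -1.1302]  P^-=[1.3638 0.4259 -0.0814; 0.4259 1.1204 -0.0214; -0.0814 -0.0214 0.8078]  S=[1.6445]  K=[0.8091; 0.2046; -0.0534]  nu=[-0.7007]  x^+=[0.1562, 2.0278, -1.0928]  P^+=[0.2873 0.1537 -0.0104; 0.1537 1.0515 -0.0034; -0.0104 -0.0034 0.8032]
step 2: x^-=[0.8614, 2.1482, -0.4499]  P^-=[0.6365 0.4574 -0.0516; 0.4574 1.1360 0.0538; -0.0516 0.0538 0.6039]  S=[0.9117]  K=[0.6585; 0.4014; -0.0680]  nu=[0.9359]  x^+=[1.4778, 2.5239, -0.5135]  P^+=[0.2411 0.2164 -0.0108; 0.2164 0.9891 0.0787; -0.0108 0.0787 0.5997]
step 3: x^-=[2.2250, 2.6671, 0.2118]  P^-=[0.5926 0.4693 -0.0002; 0.4693 1.0540 0.1388; -0.0002 0.1388 0.5085]  S=[0.8646]  K=[0.6421; 0.4437; -0.0189]  nu=[-2.7495]  x^+=[0.4597, 1.4470, 0.2638]  P^+=[0.2362 0.2230 0.0103; 0.2230 0.8838 0.1461; 0.0103 0.1461 0.5082]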